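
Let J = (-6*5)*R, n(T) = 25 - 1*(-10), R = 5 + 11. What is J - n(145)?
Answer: -515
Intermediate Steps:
R = 16
n(T) = 35 (n(T) = 25 + 10 = 35)
J = -480 (J = -6*5*16 = -30*16 = -480)
J - n(145) = -480 - 1*35 = -480 - 35 = -515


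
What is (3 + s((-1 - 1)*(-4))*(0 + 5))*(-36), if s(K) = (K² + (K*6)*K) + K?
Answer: -82188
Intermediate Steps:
s(K) = K + 7*K² (s(K) = (K² + (6*K)*K) + K = (K² + 6*K²) + K = 7*K² + K = K + 7*K²)
(3 + s((-1 - 1)*(-4))*(0 + 5))*(-36) = (3 + (((-1 - 1)*(-4))*(1 + 7*((-1 - 1)*(-4))))*(0 + 5))*(-36) = (3 + ((-2*(-4))*(1 + 7*(-2*(-4))))*5)*(-36) = (3 + (8*(1 + 7*8))*5)*(-36) = (3 + (8*(1 + 56))*5)*(-36) = (3 + (8*57)*5)*(-36) = (3 + 456*5)*(-36) = (3 + 2280)*(-36) = 2283*(-36) = -82188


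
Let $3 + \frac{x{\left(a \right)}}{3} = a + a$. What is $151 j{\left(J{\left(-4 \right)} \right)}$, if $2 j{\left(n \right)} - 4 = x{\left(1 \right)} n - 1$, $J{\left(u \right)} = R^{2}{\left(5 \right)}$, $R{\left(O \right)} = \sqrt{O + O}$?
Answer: $- \frac{4077}{2} \approx -2038.5$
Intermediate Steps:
$x{\left(a \right)} = -9 + 6 a$ ($x{\left(a \right)} = -9 + 3 \left(a + a\right) = -9 + 3 \cdot 2 a = -9 + 6 a$)
$R{\left(O \right)} = \sqrt{2} \sqrt{O}$ ($R{\left(O \right)} = \sqrt{2 O} = \sqrt{2} \sqrt{O}$)
$J{\left(u \right)} = 10$ ($J{\left(u \right)} = \left(\sqrt{2} \sqrt{5}\right)^{2} = \left(\sqrt{10}\right)^{2} = 10$)
$j{\left(n \right)} = \frac{3}{2} - \frac{3 n}{2}$ ($j{\left(n \right)} = 2 + \frac{\left(-9 + 6 \cdot 1\right) n - 1}{2} = 2 + \frac{\left(-9 + 6\right) n - 1}{2} = 2 + \frac{- 3 n - 1}{2} = 2 + \frac{-1 - 3 n}{2} = 2 - \left(\frac{1}{2} + \frac{3 n}{2}\right) = \frac{3}{2} - \frac{3 n}{2}$)
$151 j{\left(J{\left(-4 \right)} \right)} = 151 \left(\frac{3}{2} - 15\right) = 151 \left(- \frac{27}{2}\right) = - \frac{4077}{2}$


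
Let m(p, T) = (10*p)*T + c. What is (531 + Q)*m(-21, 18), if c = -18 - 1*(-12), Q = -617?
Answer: 325596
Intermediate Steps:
c = -6 (c = -18 + 12 = -6)
m(p, T) = -6 + 10*T*p (m(p, T) = (10*p)*T - 6 = 10*T*p - 6 = -6 + 10*T*p)
(531 + Q)*m(-21, 18) = (531 - 617)*(-6 + 10*18*(-21)) = -86*(-6 - 3780) = -86*(-3786) = 325596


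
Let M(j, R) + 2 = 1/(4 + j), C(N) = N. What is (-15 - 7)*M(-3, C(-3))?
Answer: 22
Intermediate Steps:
M(j, R) = -2 + 1/(4 + j)
(-15 - 7)*M(-3, C(-3)) = (-15 - 7)*((-7 - 2*(-3))/(4 - 3)) = -22*(-7 + 6)/1 = -22*(-1) = 22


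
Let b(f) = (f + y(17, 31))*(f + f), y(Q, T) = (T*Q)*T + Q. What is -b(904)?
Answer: -31202464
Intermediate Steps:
y(Q, T) = Q + Q*T² (y(Q, T) = (Q*T)*T + Q = Q*T² + Q = Q + Q*T²)
b(f) = 2*f*(16354 + f) (b(f) = (f + 17*(1 + 31²))*(f + f) = (f + 17*(1 + 961))*(2*f) = (f + 17*962)*(2*f) = (f + 16354)*(2*f) = (16354 + f)*(2*f) = 2*f*(16354 + f))
-b(904) = -2*904*(16354 + 904) = -2*904*17258 = -1*31202464 = -31202464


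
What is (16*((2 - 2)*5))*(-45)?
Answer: 0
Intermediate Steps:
(16*((2 - 2)*5))*(-45) = (16*(0*5))*(-45) = (16*0)*(-45) = 0*(-45) = 0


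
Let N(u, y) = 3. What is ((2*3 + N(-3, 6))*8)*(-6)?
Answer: -432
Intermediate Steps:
((2*3 + N(-3, 6))*8)*(-6) = ((2*3 + 3)*8)*(-6) = ((6 + 3)*8)*(-6) = (9*8)*(-6) = 72*(-6) = -432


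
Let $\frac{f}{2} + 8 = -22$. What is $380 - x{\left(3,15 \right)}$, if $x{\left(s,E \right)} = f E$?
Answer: $1280$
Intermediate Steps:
$f = -60$ ($f = -16 + 2 \left(-22\right) = -16 - 44 = -60$)
$x{\left(s,E \right)} = - 60 E$
$380 - x{\left(3,15 \right)} = 380 - \left(-60\right) 15 = 380 - -900 = 380 + 900 = 1280$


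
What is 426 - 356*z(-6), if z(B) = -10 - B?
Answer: 1850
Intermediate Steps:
426 - 356*z(-6) = 426 - 356*(-10 - 1*(-6)) = 426 - 356*(-10 + 6) = 426 - 356*(-4) = 426 + 1424 = 1850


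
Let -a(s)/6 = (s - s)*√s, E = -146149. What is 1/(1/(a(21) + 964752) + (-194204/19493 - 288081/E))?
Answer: -27212525229264/217471859879819 ≈ -0.12513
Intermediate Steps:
a(s) = 0 (a(s) = -6*(s - s)*√s = -0*√s = -6*0 = 0)
1/(1/(a(21) + 964752) + (-194204/19493 - 288081/E)) = 1/(1/(0 + 964752) + (-194204/19493 - 288081/(-146149))) = 1/(1/964752 + (-194204*1/19493 - 288081*(-1/146149))) = 1/(1/964752 + (-194204/19493 + 288081/146149)) = 1/(1/964752 - 22767157463/2848882457) = 1/(-217471859879819/27212525229264) = -27212525229264/217471859879819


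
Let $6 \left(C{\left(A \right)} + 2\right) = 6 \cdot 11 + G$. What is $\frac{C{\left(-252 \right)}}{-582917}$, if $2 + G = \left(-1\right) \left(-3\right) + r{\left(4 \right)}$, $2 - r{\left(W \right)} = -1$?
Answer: $- \frac{29}{1748751} \approx -1.6583 \cdot 10^{-5}$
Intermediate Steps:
$r{\left(W \right)} = 3$ ($r{\left(W \right)} = 2 - -1 = 2 + 1 = 3$)
$G = 4$ ($G = -2 + \left(\left(-1\right) \left(-3\right) + 3\right) = -2 + \left(3 + 3\right) = -2 + 6 = 4$)
$C{\left(A \right)} = \frac{29}{3}$ ($C{\left(A \right)} = -2 + \frac{6 \cdot 11 + 4}{6} = -2 + \frac{66 + 4}{6} = -2 + \frac{1}{6} \cdot 70 = -2 + \frac{35}{3} = \frac{29}{3}$)
$\frac{C{\left(-252 \right)}}{-582917} = \frac{29}{3 \left(-582917\right)} = \frac{29}{3} \left(- \frac{1}{582917}\right) = - \frac{29}{1748751}$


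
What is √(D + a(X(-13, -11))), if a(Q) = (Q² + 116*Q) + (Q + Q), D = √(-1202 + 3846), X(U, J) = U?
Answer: √(-1365 + 2*√661) ≈ 36.243*I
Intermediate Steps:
D = 2*√661 (D = √2644 = 2*√661 ≈ 51.420)
a(Q) = Q² + 118*Q (a(Q) = (Q² + 116*Q) + 2*Q = Q² + 118*Q)
√(D + a(X(-13, -11))) = √(2*√661 - 13*(118 - 13)) = √(2*√661 - 13*105) = √(2*√661 - 1365) = √(-1365 + 2*√661)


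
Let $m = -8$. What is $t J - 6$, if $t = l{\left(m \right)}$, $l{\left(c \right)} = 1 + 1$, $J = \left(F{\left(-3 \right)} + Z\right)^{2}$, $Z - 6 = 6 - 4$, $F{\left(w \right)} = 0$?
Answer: $122$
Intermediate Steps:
$Z = 8$ ($Z = 6 + \left(6 - 4\right) = 6 + 2 = 8$)
$J = 64$ ($J = \left(0 + 8\right)^{2} = 8^{2} = 64$)
$l{\left(c \right)} = 2$
$t = 2$
$t J - 6 = 2 \cdot 64 - 6 = 128 - 6 = 122$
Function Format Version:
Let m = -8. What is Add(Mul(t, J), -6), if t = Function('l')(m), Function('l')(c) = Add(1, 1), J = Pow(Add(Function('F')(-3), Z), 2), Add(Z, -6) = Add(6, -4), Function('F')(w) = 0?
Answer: 122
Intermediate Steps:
Z = 8 (Z = Add(6, Add(6, -4)) = Add(6, 2) = 8)
J = 64 (J = Pow(Add(0, 8), 2) = Pow(8, 2) = 64)
Function('l')(c) = 2
t = 2
Add(Mul(t, J), -6) = Add(Mul(2, 64), -6) = Add(128, -6) = 122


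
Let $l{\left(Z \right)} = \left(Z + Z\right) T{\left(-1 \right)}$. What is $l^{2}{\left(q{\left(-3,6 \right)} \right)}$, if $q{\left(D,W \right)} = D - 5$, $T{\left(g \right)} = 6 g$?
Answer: $9216$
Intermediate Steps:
$q{\left(D,W \right)} = -5 + D$
$l{\left(Z \right)} = - 12 Z$ ($l{\left(Z \right)} = \left(Z + Z\right) 6 \left(-1\right) = 2 Z \left(-6\right) = - 12 Z$)
$l^{2}{\left(q{\left(-3,6 \right)} \right)} = \left(- 12 \left(-5 - 3\right)\right)^{2} = \left(\left(-12\right) \left(-8\right)\right)^{2} = 96^{2} = 9216$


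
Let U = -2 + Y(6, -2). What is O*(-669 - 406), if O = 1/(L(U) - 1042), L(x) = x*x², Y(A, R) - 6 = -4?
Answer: 1075/1042 ≈ 1.0317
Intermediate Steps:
Y(A, R) = 2 (Y(A, R) = 6 - 4 = 2)
U = 0 (U = -2 + 2 = 0)
L(x) = x³
O = -1/1042 (O = 1/(0³ - 1042) = 1/(0 - 1042) = 1/(-1042) = -1/1042 ≈ -0.00095969)
O*(-669 - 406) = -(-669 - 406)/1042 = -1/1042*(-1075) = 1075/1042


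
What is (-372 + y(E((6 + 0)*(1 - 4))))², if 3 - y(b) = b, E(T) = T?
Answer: 123201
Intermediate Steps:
y(b) = 3 - b
(-372 + y(E((6 + 0)*(1 - 4))))² = (-372 + (3 - (6 + 0)*(1 - 4)))² = (-372 + (3 - 6*(-3)))² = (-372 + (3 - 1*(-18)))² = (-372 + (3 + 18))² = (-372 + 21)² = (-351)² = 123201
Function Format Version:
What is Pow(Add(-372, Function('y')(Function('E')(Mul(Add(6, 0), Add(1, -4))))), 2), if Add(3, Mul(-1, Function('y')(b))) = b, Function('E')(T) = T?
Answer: 123201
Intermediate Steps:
Function('y')(b) = Add(3, Mul(-1, b))
Pow(Add(-372, Function('y')(Function('E')(Mul(Add(6, 0), Add(1, -4))))), 2) = Pow(Add(-372, Add(3, Mul(-1, Mul(Add(6, 0), Add(1, -4))))), 2) = Pow(Add(-372, Add(3, Mul(-1, Mul(6, -3)))), 2) = Pow(Add(-372, Add(3, Mul(-1, -18))), 2) = Pow(Add(-372, Add(3, 18)), 2) = Pow(Add(-372, 21), 2) = Pow(-351, 2) = 123201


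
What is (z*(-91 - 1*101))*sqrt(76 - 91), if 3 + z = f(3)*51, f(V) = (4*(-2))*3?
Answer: 235584*I*sqrt(15) ≈ 9.1241e+5*I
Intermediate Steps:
f(V) = -24 (f(V) = -8*3 = -24)
z = -1227 (z = -3 - 24*51 = -3 - 1224 = -1227)
(z*(-91 - 1*101))*sqrt(76 - 91) = (-1227*(-91 - 1*101))*sqrt(76 - 91) = (-1227*(-91 - 101))*sqrt(-15) = (-1227*(-192))*(I*sqrt(15)) = 235584*(I*sqrt(15)) = 235584*I*sqrt(15)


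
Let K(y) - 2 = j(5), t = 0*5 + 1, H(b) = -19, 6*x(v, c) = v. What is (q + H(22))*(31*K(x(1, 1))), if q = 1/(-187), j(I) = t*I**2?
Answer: -2974698/187 ≈ -15907.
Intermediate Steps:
x(v, c) = v/6
t = 1 (t = 0 + 1 = 1)
j(I) = I**2 (j(I) = 1*I**2 = I**2)
K(y) = 27 (K(y) = 2 + 5**2 = 2 + 25 = 27)
q = -1/187 ≈ -0.0053476
(q + H(22))*(31*K(x(1, 1))) = (-1/187 - 19)*(31*27) = -3554/187*837 = -2974698/187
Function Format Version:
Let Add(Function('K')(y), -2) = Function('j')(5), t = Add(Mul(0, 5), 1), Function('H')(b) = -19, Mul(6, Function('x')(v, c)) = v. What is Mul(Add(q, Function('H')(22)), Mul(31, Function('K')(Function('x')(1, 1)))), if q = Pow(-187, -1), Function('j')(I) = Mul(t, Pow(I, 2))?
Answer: Rational(-2974698, 187) ≈ -15907.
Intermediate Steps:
Function('x')(v, c) = Mul(Rational(1, 6), v)
t = 1 (t = Add(0, 1) = 1)
Function('j')(I) = Pow(I, 2) (Function('j')(I) = Mul(1, Pow(I, 2)) = Pow(I, 2))
Function('K')(y) = 27 (Function('K')(y) = Add(2, Pow(5, 2)) = Add(2, 25) = 27)
q = Rational(-1, 187) ≈ -0.0053476
Mul(Add(q, Function('H')(22)), Mul(31, Function('K')(Function('x')(1, 1)))) = Mul(Add(Rational(-1, 187), -19), Mul(31, 27)) = Mul(Rational(-3554, 187), 837) = Rational(-2974698, 187)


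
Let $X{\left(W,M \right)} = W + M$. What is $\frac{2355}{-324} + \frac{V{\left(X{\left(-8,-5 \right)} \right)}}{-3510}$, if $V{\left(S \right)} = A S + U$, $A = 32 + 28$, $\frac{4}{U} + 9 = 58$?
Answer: $- \frac{807931}{114660} \approx -7.0463$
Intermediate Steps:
$U = \frac{4}{49}$ ($U = \frac{4}{-9 + 58} = \frac{4}{49} \approx 0.081633$)
$A = 60$
$X{\left(W,M \right)} = M + W$
$V{\left(S \right)} = \frac{4}{49} + 60 S$ ($V{\left(S \right)} = 60 S + \frac{4}{49} = \frac{4}{49} + 60 S$)
$\frac{2355}{-324} + \frac{V{\left(X{\left(-8,-5 \right)} \right)}}{-3510} = \frac{2355}{-324} + \frac{\frac{4}{49} + 60 \left(-5 - 8\right)}{-3510} = 2355 \left(- \frac{1}{324}\right) + \left(\frac{4}{49} + 60 \left(-13\right)\right) \left(- \frac{1}{3510}\right) = - \frac{785}{108} + \left(\frac{4}{49} - 780\right) \left(- \frac{1}{3510}\right) = - \frac{785}{108} - - \frac{19108}{85995} = - \frac{785}{108} + \frac{19108}{85995} = - \frac{807931}{114660}$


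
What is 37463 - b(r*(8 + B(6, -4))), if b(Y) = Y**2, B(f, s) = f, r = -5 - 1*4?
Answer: 21587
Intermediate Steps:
r = -9 (r = -5 - 4 = -9)
37463 - b(r*(8 + B(6, -4))) = 37463 - (-9*(8 + 6))**2 = 37463 - (-9*14)**2 = 37463 - 1*(-126)**2 = 37463 - 1*15876 = 37463 - 15876 = 21587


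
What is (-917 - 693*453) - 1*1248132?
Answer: -1562978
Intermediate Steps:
(-917 - 693*453) - 1*1248132 = (-917 - 313929) - 1248132 = -314846 - 1248132 = -1562978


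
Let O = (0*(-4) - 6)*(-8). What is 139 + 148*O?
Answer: 7243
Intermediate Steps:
O = 48 (O = (0 - 6)*(-8) = -6*(-8) = 48)
139 + 148*O = 139 + 148*48 = 139 + 7104 = 7243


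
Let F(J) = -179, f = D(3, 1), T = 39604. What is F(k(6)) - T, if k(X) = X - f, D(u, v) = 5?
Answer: -39783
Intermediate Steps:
f = 5
k(X) = -5 + X (k(X) = X - 1*5 = X - 5 = -5 + X)
F(k(6)) - T = -179 - 1*39604 = -179 - 39604 = -39783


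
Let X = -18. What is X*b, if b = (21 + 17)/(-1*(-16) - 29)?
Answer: 684/13 ≈ 52.615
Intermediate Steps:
b = -38/13 (b = 38/(16 - 29) = 38/(-13) = 38*(-1/13) = -38/13 ≈ -2.9231)
X*b = -18*(-38/13) = 684/13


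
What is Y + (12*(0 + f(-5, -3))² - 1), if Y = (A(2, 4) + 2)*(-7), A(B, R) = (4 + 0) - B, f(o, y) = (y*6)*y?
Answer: 34963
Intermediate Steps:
f(o, y) = 6*y² (f(o, y) = (6*y)*y = 6*y²)
A(B, R) = 4 - B
Y = -28 (Y = ((4 - 1*2) + 2)*(-7) = ((4 - 2) + 2)*(-7) = (2 + 2)*(-7) = 4*(-7) = -28)
Y + (12*(0 + f(-5, -3))² - 1) = -28 + (12*(0 + 6*(-3)²)² - 1) = -28 + (12*(0 + 6*9)² - 1) = -28 + (12*(0 + 54)² - 1) = -28 + (12*54² - 1) = -28 + (12*2916 - 1) = -28 + (34992 - 1) = -28 + 34991 = 34963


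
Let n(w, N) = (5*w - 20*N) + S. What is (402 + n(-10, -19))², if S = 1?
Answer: 537289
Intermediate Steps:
n(w, N) = 1 - 20*N + 5*w (n(w, N) = (5*w - 20*N) + 1 = (-20*N + 5*w) + 1 = 1 - 20*N + 5*w)
(402 + n(-10, -19))² = (402 + (1 - 20*(-19) + 5*(-10)))² = (402 + (1 + 380 - 50))² = (402 + 331)² = 733² = 537289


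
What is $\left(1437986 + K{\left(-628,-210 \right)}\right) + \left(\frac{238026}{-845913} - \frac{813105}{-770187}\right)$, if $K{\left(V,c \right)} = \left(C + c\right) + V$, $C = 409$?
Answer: $\frac{104064998277003130}{72390132859} \approx 1.4376 \cdot 10^{6}$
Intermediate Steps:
$K{\left(V,c \right)} = 409 + V + c$ ($K{\left(V,c \right)} = \left(409 + c\right) + V = 409 + V + c$)
$\left(1437986 + K{\left(-628,-210 \right)}\right) + \left(\frac{238026}{-845913} - \frac{813105}{-770187}\right) = \left(1437986 - 429\right) + \left(\frac{238026}{-845913} - \frac{813105}{-770187}\right) = \left(1437986 - 429\right) + \left(238026 \left(- \frac{1}{845913}\right) - - \frac{271035}{256729}\right) = 1437557 + \left(- \frac{79342}{281971} + \frac{271035}{256729}\right) = 1437557 + \frac{56054617667}{72390132859} = \frac{104064998277003130}{72390132859}$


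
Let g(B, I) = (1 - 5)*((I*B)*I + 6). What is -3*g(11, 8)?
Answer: 8520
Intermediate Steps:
g(B, I) = -24 - 4*B*I**2 (g(B, I) = -4*((B*I)*I + 6) = -4*(B*I**2 + 6) = -4*(6 + B*I**2) = -24 - 4*B*I**2)
-3*g(11, 8) = -3*(-24 - 4*11*8**2) = -3*(-24 - 4*11*64) = -3*(-24 - 2816) = -3*(-2840) = 8520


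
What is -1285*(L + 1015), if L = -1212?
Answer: 253145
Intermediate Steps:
-1285*(L + 1015) = -1285*(-1212 + 1015) = -1285*(-197) = 253145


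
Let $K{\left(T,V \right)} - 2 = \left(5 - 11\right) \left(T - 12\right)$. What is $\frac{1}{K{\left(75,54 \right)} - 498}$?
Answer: $- \frac{1}{874} \approx -0.0011442$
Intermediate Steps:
$K{\left(T,V \right)} = 74 - 6 T$ ($K{\left(T,V \right)} = 2 + \left(5 - 11\right) \left(T - 12\right) = 2 - 6 \left(-12 + T\right) = 2 - \left(-72 + 6 T\right) = 74 - 6 T$)
$\frac{1}{K{\left(75,54 \right)} - 498} = \frac{1}{\left(74 - 450\right) - 498} = \frac{1}{-376 - 498} = \frac{1}{-874} = - \frac{1}{874}$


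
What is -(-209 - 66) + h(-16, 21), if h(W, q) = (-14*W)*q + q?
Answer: 5000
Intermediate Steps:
h(W, q) = q - 14*W*q (h(W, q) = -14*W*q + q = q - 14*W*q)
-(-209 - 66) + h(-16, 21) = -(-209 - 66) + 21*(1 - 14*(-16)) = -1*(-275) + 21*(1 + 224) = 275 + 21*225 = 275 + 4725 = 5000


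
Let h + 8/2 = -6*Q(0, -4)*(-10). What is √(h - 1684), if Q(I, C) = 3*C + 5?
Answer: 2*I*√527 ≈ 45.913*I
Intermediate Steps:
Q(I, C) = 5 + 3*C
h = -424 (h = -4 - 6*(5 + 3*(-4))*(-10) = -4 - 6*(5 - 12)*(-10) = -4 - 6*(-7)*(-10) = -4 + 42*(-10) = -4 - 420 = -424)
√(h - 1684) = √(-424 - 1684) = √(-2108) = 2*I*√527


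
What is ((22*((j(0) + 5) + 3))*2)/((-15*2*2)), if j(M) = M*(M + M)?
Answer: -88/15 ≈ -5.8667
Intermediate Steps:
j(M) = 2*M² (j(M) = M*(2*M) = 2*M²)
((22*((j(0) + 5) + 3))*2)/((-15*2*2)) = ((22*((2*0² + 5) + 3))*2)/((-15*2*2)) = ((22*((2*0 + 5) + 3))*2)/((-30*2)) = ((22*((0 + 5) + 3))*2)/(-60) = ((22*(5 + 3))*2)*(-1/60) = ((22*8)*2)*(-1/60) = (176*2)*(-1/60) = 352*(-1/60) = -88/15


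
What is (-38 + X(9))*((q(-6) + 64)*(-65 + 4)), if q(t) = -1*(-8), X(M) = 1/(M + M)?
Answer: 166652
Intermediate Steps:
X(M) = 1/(2*M)
q(t) = 8
(-38 + X(9))*((q(-6) + 64)*(-65 + 4)) = (-38 + (1/2)/9)*((8 + 64)*(-65 + 4)) = (-38 + (1/2)*(1/9))*(72*(-61)) = (-38 + 1/18)*(-4392) = -683/18*(-4392) = 166652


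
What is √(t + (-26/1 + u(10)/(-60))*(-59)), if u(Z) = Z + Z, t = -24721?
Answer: I*√208506/3 ≈ 152.21*I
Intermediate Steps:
u(Z) = 2*Z
√(t + (-26/1 + u(10)/(-60))*(-59)) = √(-24721 + (-26/1 + (2*10)/(-60))*(-59)) = √(-24721 + (-26*1 + 20*(-1/60))*(-59)) = √(-24721 + (-26 - ⅓)*(-59)) = √(-24721 - 79/3*(-59)) = √(-24721 + 4661/3) = √(-69502/3) = I*√208506/3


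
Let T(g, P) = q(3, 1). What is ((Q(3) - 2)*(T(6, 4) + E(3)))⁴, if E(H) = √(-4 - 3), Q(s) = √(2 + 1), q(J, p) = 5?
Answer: (2 - √3)⁴*(5 + I*√7)⁴ ≈ -1.9382 + 4.9098*I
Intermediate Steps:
T(g, P) = 5
Q(s) = √3
E(H) = I*√7 (E(H) = √(-7) = I*√7)
((Q(3) - 2)*(T(6, 4) + E(3)))⁴ = ((√3 - 2)*(5 + I*√7))⁴ = ((-2 + √3)*(5 + I*√7))⁴ = (-2 + √3)⁴*(5 + I*√7)⁴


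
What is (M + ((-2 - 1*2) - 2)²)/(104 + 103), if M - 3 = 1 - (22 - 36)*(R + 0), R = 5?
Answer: 110/207 ≈ 0.53140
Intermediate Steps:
M = 74 (M = 3 + (1 - (22 - 36)*(5 + 0)) = 3 + (1 - (-14)*5) = 3 + (1 - 1*(-70)) = 3 + (1 + 70) = 3 + 71 = 74)
(M + ((-2 - 1*2) - 2)²)/(104 + 103) = (74 + ((-2 - 1*2) - 2)²)/(104 + 103) = (74 + ((-2 - 2) - 2)²)/207 = (74 + (-4 - 2)²)*(1/207) = (74 + (-6)²)*(1/207) = (74 + 36)*(1/207) = 110*(1/207) = 110/207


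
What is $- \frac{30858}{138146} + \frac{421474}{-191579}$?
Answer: $- \frac{32068345993}{13232936267} \approx -2.4234$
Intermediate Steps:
$- \frac{30858}{138146} + \frac{421474}{-191579} = \left(-30858\right) \frac{1}{138146} + 421474 \left(- \frac{1}{191579}\right) = - \frac{15429}{69073} - \frac{421474}{191579} = - \frac{32068345993}{13232936267}$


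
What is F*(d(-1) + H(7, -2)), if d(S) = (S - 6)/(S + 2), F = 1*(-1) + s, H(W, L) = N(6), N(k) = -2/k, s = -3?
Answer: 88/3 ≈ 29.333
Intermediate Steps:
H(W, L) = -⅓ (H(W, L) = -2/6 = -2*⅙ = -⅓)
F = -4 (F = 1*(-1) - 3 = -1 - 3 = -4)
d(S) = (-6 + S)/(2 + S)
F*(d(-1) + H(7, -2)) = -4*((-6 - 1)/(2 - 1) - ⅓) = -4*(-7/1 - ⅓) = -4*(1*(-7) - ⅓) = -4*(-7 - ⅓) = -4*(-22/3) = 88/3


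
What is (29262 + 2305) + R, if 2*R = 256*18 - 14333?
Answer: 53409/2 ≈ 26705.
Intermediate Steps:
R = -9725/2 (R = (256*18 - 14333)/2 = (4608 - 14333)/2 = (½)*(-9725) = -9725/2 ≈ -4862.5)
(29262 + 2305) + R = (29262 + 2305) - 9725/2 = 31567 - 9725/2 = 53409/2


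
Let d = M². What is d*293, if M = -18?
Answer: 94932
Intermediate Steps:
d = 324 (d = (-18)² = 324)
d*293 = 324*293 = 94932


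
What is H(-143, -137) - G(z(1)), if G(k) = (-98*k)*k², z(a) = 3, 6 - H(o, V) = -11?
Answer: 2663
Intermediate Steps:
H(o, V) = 17 (H(o, V) = 6 - 1*(-11) = 6 + 11 = 17)
G(k) = -98*k³
H(-143, -137) - G(z(1)) = 17 - (-98)*3³ = 17 - (-98)*27 = 17 - 1*(-2646) = 17 + 2646 = 2663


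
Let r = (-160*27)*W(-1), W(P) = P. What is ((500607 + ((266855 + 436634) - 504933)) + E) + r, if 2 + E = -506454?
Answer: 197027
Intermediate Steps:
E = -506456 (E = -2 - 506454 = -506456)
r = 4320 (r = -160*27*(-1) = -4320*(-1) = 4320)
((500607 + ((266855 + 436634) - 504933)) + E) + r = ((500607 + ((266855 + 436634) - 504933)) - 506456) + 4320 = ((500607 + (703489 - 504933)) - 506456) + 4320 = ((500607 + 198556) - 506456) + 4320 = (699163 - 506456) + 4320 = 192707 + 4320 = 197027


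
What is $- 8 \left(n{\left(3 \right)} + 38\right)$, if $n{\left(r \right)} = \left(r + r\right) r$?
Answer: $-448$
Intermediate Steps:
$n{\left(r \right)} = 2 r^{2}$ ($n{\left(r \right)} = 2 r r = 2 r^{2}$)
$- 8 \left(n{\left(3 \right)} + 38\right) = - 8 \left(2 \cdot 3^{2} + 38\right) = - 8 \left(2 \cdot 9 + 38\right) = - 8 \left(18 + 38\right) = \left(-8\right) 56 = -448$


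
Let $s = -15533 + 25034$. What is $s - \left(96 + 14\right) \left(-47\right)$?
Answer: $14671$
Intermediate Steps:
$s = 9501$
$s - \left(96 + 14\right) \left(-47\right) = 9501 - \left(96 + 14\right) \left(-47\right) = 9501 - 110 \left(-47\right) = 9501 - -5170 = 9501 + 5170 = 14671$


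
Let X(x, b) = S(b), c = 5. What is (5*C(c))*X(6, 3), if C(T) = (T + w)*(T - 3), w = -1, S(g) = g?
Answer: 120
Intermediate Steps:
C(T) = (-1 + T)*(-3 + T) (C(T) = (T - 1)*(T - 3) = (-1 + T)*(-3 + T))
X(x, b) = b
(5*C(c))*X(6, 3) = (5*(3 + 5² - 4*5))*3 = (5*(3 + 25 - 20))*3 = (5*8)*3 = 40*3 = 120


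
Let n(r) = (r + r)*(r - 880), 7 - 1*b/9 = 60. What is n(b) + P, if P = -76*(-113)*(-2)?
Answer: 1277402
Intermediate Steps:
b = -477 (b = 63 - 9*60 = 63 - 540 = -477)
P = -17176 (P = 8588*(-2) = -17176)
n(r) = 2*r*(-880 + r) (n(r) = (2*r)*(-880 + r) = 2*r*(-880 + r))
n(b) + P = 2*(-477)*(-880 - 477) - 17176 = 2*(-477)*(-1357) - 17176 = 1294578 - 17176 = 1277402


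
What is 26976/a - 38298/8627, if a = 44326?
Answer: -732437598/191200201 ≈ -3.8307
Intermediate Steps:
26976/a - 38298/8627 = 26976/44326 - 38298/8627 = 26976*(1/44326) - 38298*1/8627 = 13488/22163 - 38298/8627 = -732437598/191200201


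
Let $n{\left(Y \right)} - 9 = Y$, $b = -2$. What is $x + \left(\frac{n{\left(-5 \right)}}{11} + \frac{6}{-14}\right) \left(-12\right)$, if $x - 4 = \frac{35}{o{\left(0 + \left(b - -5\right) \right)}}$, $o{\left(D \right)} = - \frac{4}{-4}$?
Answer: $\frac{3063}{77} \approx 39.779$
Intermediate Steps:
$o{\left(D \right)} = 1$ ($o{\left(D \right)} = \left(-4\right) \left(- \frac{1}{4}\right) = 1$)
$n{\left(Y \right)} = 9 + Y$
$x = 39$ ($x = 4 + \frac{35}{1} = 4 + 35 \cdot 1 = 4 + 35 = 39$)
$x + \left(\frac{n{\left(-5 \right)}}{11} + \frac{6}{-14}\right) \left(-12\right) = 39 + \left(\frac{9 - 5}{11} + \frac{6}{-14}\right) \left(-12\right) = 39 + \left(4 \cdot \frac{1}{11} + 6 \left(- \frac{1}{14}\right)\right) \left(-12\right) = 39 + \left(\frac{4}{11} - \frac{3}{7}\right) \left(-12\right) = 39 - - \frac{60}{77} = 39 + \frac{60}{77} = \frac{3063}{77}$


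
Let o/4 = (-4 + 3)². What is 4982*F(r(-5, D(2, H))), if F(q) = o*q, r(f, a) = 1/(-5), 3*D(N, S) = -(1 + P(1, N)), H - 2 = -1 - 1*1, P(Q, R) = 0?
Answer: -19928/5 ≈ -3985.6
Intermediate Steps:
o = 4 (o = 4*(-4 + 3)² = 4*(-1)² = 4*1 = 4)
H = 0 (H = 2 + (-1 - 1*1) = 2 + (-1 - 1) = 2 - 2 = 0)
D(N, S) = -⅓ (D(N, S) = (-(1 + 0))/3 = (-1*1)/3 = (⅓)*(-1) = -⅓)
r(f, a) = -⅕
F(q) = 4*q
4982*F(r(-5, D(2, H))) = 4982*(4*(-⅕)) = 4982*(-⅘) = -19928/5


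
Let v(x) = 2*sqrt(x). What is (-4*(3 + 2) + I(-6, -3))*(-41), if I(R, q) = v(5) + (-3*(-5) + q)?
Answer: 328 - 82*sqrt(5) ≈ 144.64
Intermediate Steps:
I(R, q) = 15 + q + 2*sqrt(5) (I(R, q) = 2*sqrt(5) + (-3*(-5) + q) = 2*sqrt(5) + (15 + q) = 15 + q + 2*sqrt(5))
(-4*(3 + 2) + I(-6, -3))*(-41) = (-4*(3 + 2) + (15 - 3 + 2*sqrt(5)))*(-41) = (-4*5 + (12 + 2*sqrt(5)))*(-41) = (-20 + (12 + 2*sqrt(5)))*(-41) = (-8 + 2*sqrt(5))*(-41) = 328 - 82*sqrt(5)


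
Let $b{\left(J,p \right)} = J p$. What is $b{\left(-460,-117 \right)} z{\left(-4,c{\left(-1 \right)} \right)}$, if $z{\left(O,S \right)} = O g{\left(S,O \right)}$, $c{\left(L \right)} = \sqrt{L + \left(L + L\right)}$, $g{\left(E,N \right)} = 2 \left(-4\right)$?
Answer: $1722240$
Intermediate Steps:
$g{\left(E,N \right)} = -8$
$c{\left(L \right)} = \sqrt{3} \sqrt{L}$ ($c{\left(L \right)} = \sqrt{L + 2 L} = \sqrt{3 L} = \sqrt{3} \sqrt{L}$)
$z{\left(O,S \right)} = - 8 O$ ($z{\left(O,S \right)} = O \left(-8\right) = - 8 O$)
$b{\left(-460,-117 \right)} z{\left(-4,c{\left(-1 \right)} \right)} = \left(-460\right) \left(-117\right) \left(\left(-8\right) \left(-4\right)\right) = 53820 \cdot 32 = 1722240$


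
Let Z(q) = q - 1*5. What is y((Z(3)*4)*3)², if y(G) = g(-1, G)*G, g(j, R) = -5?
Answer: 14400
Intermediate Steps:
Z(q) = -5 + q (Z(q) = q - 5 = -5 + q)
y(G) = -5*G
y((Z(3)*4)*3)² = (-5*(-5 + 3)*4*3)² = (-5*(-2*4)*3)² = (-(-40)*3)² = (-5*(-24))² = 120² = 14400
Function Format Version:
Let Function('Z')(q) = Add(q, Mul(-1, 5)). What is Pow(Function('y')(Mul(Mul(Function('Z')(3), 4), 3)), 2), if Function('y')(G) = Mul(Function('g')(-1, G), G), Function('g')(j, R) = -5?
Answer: 14400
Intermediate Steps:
Function('Z')(q) = Add(-5, q) (Function('Z')(q) = Add(q, -5) = Add(-5, q))
Function('y')(G) = Mul(-5, G)
Pow(Function('y')(Mul(Mul(Function('Z')(3), 4), 3)), 2) = Pow(Mul(-5, Mul(Mul(Add(-5, 3), 4), 3)), 2) = Pow(Mul(-5, Mul(Mul(-2, 4), 3)), 2) = Pow(Mul(-5, Mul(-8, 3)), 2) = Pow(Mul(-5, -24), 2) = Pow(120, 2) = 14400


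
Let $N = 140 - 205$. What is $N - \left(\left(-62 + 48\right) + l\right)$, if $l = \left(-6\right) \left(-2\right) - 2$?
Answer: $-61$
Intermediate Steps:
$N = -65$ ($N = 140 - 205 = -65$)
$l = 10$ ($l = 12 - 2 = 10$)
$N - \left(\left(-62 + 48\right) + l\right) = -65 - \left(\left(-62 + 48\right) + 10\right) = -65 - \left(-14 + 10\right) = -65 - -4 = -65 + 4 = -61$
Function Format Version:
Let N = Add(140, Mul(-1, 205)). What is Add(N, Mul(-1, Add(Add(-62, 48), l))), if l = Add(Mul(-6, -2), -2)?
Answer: -61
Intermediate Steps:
N = -65 (N = Add(140, -205) = -65)
l = 10 (l = Add(12, -2) = 10)
Add(N, Mul(-1, Add(Add(-62, 48), l))) = Add(-65, Mul(-1, Add(Add(-62, 48), 10))) = Add(-65, Mul(-1, Add(-14, 10))) = Add(-65, Mul(-1, -4)) = Add(-65, 4) = -61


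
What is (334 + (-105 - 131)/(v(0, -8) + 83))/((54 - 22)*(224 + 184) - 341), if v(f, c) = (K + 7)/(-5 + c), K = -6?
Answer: 178492/6853385 ≈ 0.026044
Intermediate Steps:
v(f, c) = 1/(-5 + c) (v(f, c) = (-6 + 7)/(-5 + c) = 1/(-5 + c))
(334 + (-105 - 131)/(v(0, -8) + 83))/((54 - 22)*(224 + 184) - 341) = (334 + (-105 - 131)/(1/(-5 - 8) + 83))/((54 - 22)*(224 + 184) - 341) = (334 - 236/(1/(-13) + 83))/(32*408 - 341) = (334 - 236/(-1/13 + 83))/(13056 - 341) = (334 - 236/1078/13)/12715 = (334 - 236*13/1078)*(1/12715) = (334 - 1534/539)*(1/12715) = (178492/539)*(1/12715) = 178492/6853385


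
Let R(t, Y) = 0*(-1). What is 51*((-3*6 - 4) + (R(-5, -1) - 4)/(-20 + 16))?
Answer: -1071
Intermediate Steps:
R(t, Y) = 0
51*((-3*6 - 4) + (R(-5, -1) - 4)/(-20 + 16)) = 51*((-3*6 - 4) + (0 - 4)/(-20 + 16)) = 51*((-18 - 4) - 4/(-4)) = 51*(-22 - 4*(-1/4)) = 51*(-22 + 1) = 51*(-21) = -1071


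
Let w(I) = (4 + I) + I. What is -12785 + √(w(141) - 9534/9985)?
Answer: -12785 + 4*√1776191710/9985 ≈ -12768.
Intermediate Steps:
w(I) = 4 + 2*I
-12785 + √(w(141) - 9534/9985) = -12785 + √((4 + 2*141) - 9534/9985) = -12785 + √((4 + 282) - 9534*1/9985) = -12785 + √(286 - 9534/9985) = -12785 + √(2846176/9985) = -12785 + 4*√1776191710/9985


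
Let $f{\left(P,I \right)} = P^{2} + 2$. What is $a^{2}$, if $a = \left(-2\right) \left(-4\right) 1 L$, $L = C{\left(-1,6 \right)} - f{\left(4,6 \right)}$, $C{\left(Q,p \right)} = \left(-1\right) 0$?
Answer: $20736$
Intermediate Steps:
$f{\left(P,I \right)} = 2 + P^{2}$
$C{\left(Q,p \right)} = 0$
$L = -18$ ($L = 0 - \left(2 + 4^{2}\right) = 0 - \left(2 + 16\right) = 0 - 18 = -18$)
$a = -144$ ($a = \left(-2\right) \left(-4\right) 1 \left(-18\right) = 8 \cdot 1 \left(-18\right) = 8 \left(-18\right) = -144$)
$a^{2} = \left(-144\right)^{2} = 20736$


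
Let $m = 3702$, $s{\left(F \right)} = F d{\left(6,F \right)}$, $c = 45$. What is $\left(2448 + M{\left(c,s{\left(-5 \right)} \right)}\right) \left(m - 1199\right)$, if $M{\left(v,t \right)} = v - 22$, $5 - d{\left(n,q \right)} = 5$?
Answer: $6184913$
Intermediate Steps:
$d{\left(n,q \right)} = 0$ ($d{\left(n,q \right)} = 5 - 5 = 0$)
$s{\left(F \right)} = 0$ ($s{\left(F \right)} = F 0 = 0$)
$M{\left(v,t \right)} = -22 + v$
$\left(2448 + M{\left(c,s{\left(-5 \right)} \right)}\right) \left(m - 1199\right) = \left(2448 + \left(-22 + 45\right)\right) \left(3702 - 1199\right) = \left(2448 + 23\right) 2503 = 2471 \cdot 2503 = 6184913$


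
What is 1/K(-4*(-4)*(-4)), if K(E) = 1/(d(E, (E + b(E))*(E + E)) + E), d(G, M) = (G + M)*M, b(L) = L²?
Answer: 266388111296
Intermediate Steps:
d(G, M) = M*(G + M)
K(E) = 1/(E + 2*E*(E + E²)*(E + 2*E*(E + E²))) (K(E) = 1/(((E + E²)*(E + E))*(E + (E + E²)*(E + E)) + E) = 1/(((E + E²)*(2*E))*(E + (E + E²)*(2*E)) + E) = 1/((2*E*(E + E²))*(E + 2*E*(E + E²)) + E) = 1/(2*E*(E + E²)*(E + 2*E*(E + E²)) + E) = 1/(E + 2*E*(E + E²)*(E + 2*E*(E + E²))))
1/K(-4*(-4)*(-4)) = 1/(1/(((-4*(-4)*(-4)))*(1 + 2*(-4*(-4)*(-4))²*(1 - 4*(-4)*(-4))*(1 + 2*(-4*(-4)*(-4))*(1 - 4*(-4)*(-4)))))) = 1/(1/(((16*(-4)))*(1 + 2*(16*(-4))²*(1 + 16*(-4))*(1 + 2*(16*(-4))*(1 + 16*(-4)))))) = 1/(1/((-64)*(1 + 2*(-64)²*(1 - 64)*(1 + 2*(-64)*(1 - 64))))) = 1/(-1/(64*(1 + 2*4096*(-63)*(1 + 2*(-64)*(-63))))) = 1/(-1/(64*(1 + 2*4096*(-63)*(1 + 8064)))) = 1/(-1/(64*(1 + 2*4096*(-63)*8065))) = 1/(-1/(64*(1 - 4162314240))) = 1/(-1/64/(-4162314239)) = 1/(-1/64*(-1/4162314239)) = 1/(1/266388111296) = 266388111296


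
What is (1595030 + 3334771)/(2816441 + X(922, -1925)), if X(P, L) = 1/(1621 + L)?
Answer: 1498659504/856198063 ≈ 1.7504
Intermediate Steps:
(1595030 + 3334771)/(2816441 + X(922, -1925)) = (1595030 + 3334771)/(2816441 + 1/(1621 - 1925)) = 4929801/(2816441 + 1/(-304)) = 4929801/(2816441 - 1/304) = 4929801/(856198063/304) = 4929801*(304/856198063) = 1498659504/856198063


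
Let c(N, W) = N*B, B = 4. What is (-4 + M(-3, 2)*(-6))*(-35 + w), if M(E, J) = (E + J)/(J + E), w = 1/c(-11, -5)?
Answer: 7705/22 ≈ 350.23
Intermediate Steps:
c(N, W) = 4*N (c(N, W) = N*4 = 4*N)
w = -1/44 (w = 1/(4*(-11)) = 1/(-44) = -1/44 ≈ -0.022727)
M(E, J) = 1 (M(E, J) = (E + J)/(E + J) = 1)
(-4 + M(-3, 2)*(-6))*(-35 + w) = (-4 + 1*(-6))*(-35 - 1/44) = (-4 - 6)*(-1541/44) = -10*(-1541/44) = 7705/22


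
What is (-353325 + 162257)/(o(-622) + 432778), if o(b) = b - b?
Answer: -95534/216389 ≈ -0.44149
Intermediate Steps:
o(b) = 0
(-353325 + 162257)/(o(-622) + 432778) = (-353325 + 162257)/(0 + 432778) = -191068/432778 = -191068*1/432778 = -95534/216389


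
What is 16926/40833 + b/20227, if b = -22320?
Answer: -14590522/21177669 ≈ -0.68896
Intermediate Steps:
16926/40833 + b/20227 = 16926/40833 - 22320/20227 = 16926*(1/40833) - 22320*1/20227 = 434/1047 - 22320/20227 = -14590522/21177669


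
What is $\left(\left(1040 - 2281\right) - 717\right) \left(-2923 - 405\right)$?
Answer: $6516224$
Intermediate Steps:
$\left(\left(1040 - 2281\right) - 717\right) \left(-2923 - 405\right) = \left(\left(1040 - 2281\right) - 717\right) \left(-3328\right) = \left(-1241 - 717\right) \left(-3328\right) = \left(-1958\right) \left(-3328\right) = 6516224$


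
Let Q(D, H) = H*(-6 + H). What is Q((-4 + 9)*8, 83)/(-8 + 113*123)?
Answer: 6391/13891 ≈ 0.46008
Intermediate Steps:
Q((-4 + 9)*8, 83)/(-8 + 113*123) = (83*(-6 + 83))/(-8 + 113*123) = (83*77)/(-8 + 13899) = 6391/13891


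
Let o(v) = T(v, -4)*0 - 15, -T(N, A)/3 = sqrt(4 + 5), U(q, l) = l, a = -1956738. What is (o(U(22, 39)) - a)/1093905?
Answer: 652241/364635 ≈ 1.7887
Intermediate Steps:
T(N, A) = -9 (T(N, A) = -3*sqrt(4 + 5) = -3*sqrt(9) = -3*3 = -9)
o(v) = -15 (o(v) = -9*0 - 15 = 0 - 15 = -15)
(o(U(22, 39)) - a)/1093905 = (-15 - 1*(-1956738))/1093905 = (-15 + 1956738)*(1/1093905) = 1956723*(1/1093905) = 652241/364635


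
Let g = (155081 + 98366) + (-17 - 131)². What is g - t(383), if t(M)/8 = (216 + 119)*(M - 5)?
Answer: -737689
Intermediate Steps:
t(M) = -13400 + 2680*M (t(M) = 8*((216 + 119)*(M - 5)) = 8*(335*(-5 + M)) = 8*(-1675 + 335*M) = -13400 + 2680*M)
g = 275351 (g = 253447 + (-148)² = 253447 + 21904 = 275351)
g - t(383) = 275351 - (-13400 + 2680*383) = 275351 - (-13400 + 1026440) = 275351 - 1*1013040 = 275351 - 1013040 = -737689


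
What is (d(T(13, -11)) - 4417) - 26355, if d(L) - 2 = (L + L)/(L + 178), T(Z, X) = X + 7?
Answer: -2676994/87 ≈ -30770.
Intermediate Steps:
T(Z, X) = 7 + X
d(L) = 2 + 2*L/(178 + L) (d(L) = 2 + (L + L)/(L + 178) = 2 + (2*L)/(178 + L) = 2 + 2*L/(178 + L))
(d(T(13, -11)) - 4417) - 26355 = (4*(89 + (7 - 11))/(178 + (7 - 11)) - 4417) - 26355 = (4*(89 - 4)/(178 - 4) - 4417) - 26355 = (4*85/174 - 4417) - 26355 = (4*(1/174)*85 - 4417) - 26355 = (170/87 - 4417) - 26355 = -384109/87 - 26355 = -2676994/87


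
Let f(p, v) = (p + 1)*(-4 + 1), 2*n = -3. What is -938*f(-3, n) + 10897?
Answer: 5269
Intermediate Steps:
n = -3/2 (n = (½)*(-3) = -3/2 ≈ -1.5000)
f(p, v) = -3 - 3*p (f(p, v) = (1 + p)*(-3) = -3 - 3*p)
-938*f(-3, n) + 10897 = -938*(-3 - 3*(-3)) + 10897 = -938*(-3 + 9) + 10897 = -938*6 + 10897 = -5628 + 10897 = 5269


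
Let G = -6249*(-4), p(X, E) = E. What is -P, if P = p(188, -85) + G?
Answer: -24911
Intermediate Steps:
G = 24996
P = 24911 (P = -85 + 24996 = 24911)
-P = -1*24911 = -24911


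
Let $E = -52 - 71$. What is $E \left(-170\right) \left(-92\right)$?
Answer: $-1923720$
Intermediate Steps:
$E = -123$
$E \left(-170\right) \left(-92\right) = \left(-123\right) \left(-170\right) \left(-92\right) = 20910 \left(-92\right) = -1923720$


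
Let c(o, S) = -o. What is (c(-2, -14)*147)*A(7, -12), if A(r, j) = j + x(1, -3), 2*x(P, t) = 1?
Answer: -3381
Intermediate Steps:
x(P, t) = ½ (x(P, t) = (½)*1 = ½)
A(r, j) = ½ + j (A(r, j) = j + ½ = ½ + j)
(c(-2, -14)*147)*A(7, -12) = (-1*(-2)*147)*(½ - 12) = (2*147)*(-23/2) = 294*(-23/2) = -3381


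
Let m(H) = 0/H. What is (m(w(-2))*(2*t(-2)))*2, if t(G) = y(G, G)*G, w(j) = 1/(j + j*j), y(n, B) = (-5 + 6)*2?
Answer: 0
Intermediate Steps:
y(n, B) = 2 (y(n, B) = 1*2 = 2)
w(j) = 1/(j + j**2)
t(G) = 2*G
m(H) = 0
(m(w(-2))*(2*t(-2)))*2 = (0*(2*(2*(-2))))*2 = (0*(2*(-4)))*2 = (0*(-8))*2 = 0*2 = 0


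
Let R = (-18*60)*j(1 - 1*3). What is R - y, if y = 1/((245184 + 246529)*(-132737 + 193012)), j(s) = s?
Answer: 64018082321999/29638001075 ≈ 2160.0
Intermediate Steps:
R = 2160 (R = (-18*60)*(1 - 1*3) = -1080*(1 - 3) = -1080*(-2) = 2160)
y = 1/29638001075 (y = 1/(491713*60275) = 1/29638001075 ≈ 3.3740e-11)
R - y = 2160 - 1*1/29638001075 = 2160 - 1/29638001075 = 64018082321999/29638001075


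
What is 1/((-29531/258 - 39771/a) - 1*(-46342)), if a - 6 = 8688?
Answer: 20769/960004744 ≈ 2.1634e-5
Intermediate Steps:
a = 8694 (a = 6 + 8688 = 8694)
1/((-29531/258 - 39771/a) - 1*(-46342)) = 1/((-29531/258 - 39771/8694) - 1*(-46342)) = 1/((-29531*1/258 - 39771*1/8694) + 46342) = 1/((-29531/258 - 1473/322) + 46342) = 1/(-2472254/20769 + 46342) = 1/(960004744/20769) = 20769/960004744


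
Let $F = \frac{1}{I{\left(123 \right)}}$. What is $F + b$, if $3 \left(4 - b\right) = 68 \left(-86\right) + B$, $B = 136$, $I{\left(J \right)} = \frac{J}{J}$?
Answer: $1909$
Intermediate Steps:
$I{\left(J \right)} = 1$
$F = 1$ ($F = 1^{-1} = 1$)
$b = 1908$ ($b = 4 - \frac{68 \left(-86\right) + 136}{3} = 4 - \frac{-5848 + 136}{3} = 4 - -1904 = 4 + 1904 = 1908$)
$F + b = 1 + 1908 = 1909$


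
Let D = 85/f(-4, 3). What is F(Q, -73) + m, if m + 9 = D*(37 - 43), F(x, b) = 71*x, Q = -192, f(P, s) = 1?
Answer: -14151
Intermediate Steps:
D = 85 (D = 85/1 = 85*1 = 85)
m = -519 (m = -9 + 85*(37 - 43) = -9 + 85*(-6) = -9 - 510 = -519)
F(Q, -73) + m = 71*(-192) - 519 = -13632 - 519 = -14151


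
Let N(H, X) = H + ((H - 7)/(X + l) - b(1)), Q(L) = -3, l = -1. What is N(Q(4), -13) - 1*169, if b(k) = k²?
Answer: -1206/7 ≈ -172.29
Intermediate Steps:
N(H, X) = -1 + H + (-7 + H)/(-1 + X) (N(H, X) = H + ((H - 7)/(X - 1) - 1*1²) = H + ((-7 + H)/(-1 + X) - 1*1) = H + ((-7 + H)/(-1 + X) - 1) = H + (-1 + (-7 + H)/(-1 + X)) = -1 + H + (-7 + H)/(-1 + X))
N(Q(4), -13) - 1*169 = (-6 - 1*(-13) - 3*(-13))/(-1 - 13) - 1*169 = (-6 + 13 + 39)/(-14) - 169 = -1/14*46 - 169 = -23/7 - 169 = -1206/7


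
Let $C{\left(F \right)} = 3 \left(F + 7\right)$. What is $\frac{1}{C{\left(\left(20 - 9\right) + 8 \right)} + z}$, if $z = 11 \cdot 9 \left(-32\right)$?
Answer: $- \frac{1}{3090} \approx -0.00032362$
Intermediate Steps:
$C{\left(F \right)} = 21 + 3 F$ ($C{\left(F \right)} = 3 \left(7 + F\right) = 21 + 3 F$)
$z = -3168$ ($z = 99 \left(-32\right) = -3168$)
$\frac{1}{C{\left(\left(20 - 9\right) + 8 \right)} + z} = \frac{1}{\left(21 + 3 \left(\left(20 - 9\right) + 8\right)\right) - 3168} = \frac{1}{\left(21 + 3 \left(11 + 8\right)\right) - 3168} = \frac{1}{\left(21 + 3 \cdot 19\right) - 3168} = \frac{1}{\left(21 + 57\right) - 3168} = \frac{1}{78 - 3168} = \frac{1}{-3090} = - \frac{1}{3090}$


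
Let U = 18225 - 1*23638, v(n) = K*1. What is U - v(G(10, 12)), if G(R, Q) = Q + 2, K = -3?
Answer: -5410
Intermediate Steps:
G(R, Q) = 2 + Q
v(n) = -3 (v(n) = -3*1 = -3)
U = -5413 (U = 18225 - 23638 = -5413)
U - v(G(10, 12)) = -5413 - 1*(-3) = -5413 + 3 = -5410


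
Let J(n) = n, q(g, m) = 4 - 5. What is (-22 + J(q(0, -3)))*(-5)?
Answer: 115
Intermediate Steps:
q(g, m) = -1
(-22 + J(q(0, -3)))*(-5) = (-22 - 1)*(-5) = -23*(-5) = 115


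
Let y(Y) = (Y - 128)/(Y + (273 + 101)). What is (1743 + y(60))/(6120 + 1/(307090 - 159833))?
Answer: 55692155629/195563186497 ≈ 0.28478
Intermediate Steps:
y(Y) = (-128 + Y)/(374 + Y) (y(Y) = (-128 + Y)/(Y + 374) = (-128 + Y)/(374 + Y))
(1743 + y(60))/(6120 + 1/(307090 - 159833)) = (1743 + (-128 + 60)/(374 + 60))/(6120 + 1/(307090 - 159833)) = (1743 - 68/434)/(6120 + 1/147257) = (1743 + (1/434)*(-68))/(6120 + 1/147257) = (1743 - 34/217)/(901212841/147257) = (378197/217)*(147257/901212841) = 55692155629/195563186497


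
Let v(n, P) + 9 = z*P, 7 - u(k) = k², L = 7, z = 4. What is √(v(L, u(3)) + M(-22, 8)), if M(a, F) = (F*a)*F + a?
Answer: I*√1447 ≈ 38.039*I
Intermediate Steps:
M(a, F) = a + a*F² (M(a, F) = a*F² + a = a + a*F²)
u(k) = 7 - k²
v(n, P) = -9 + 4*P
√(v(L, u(3)) + M(-22, 8)) = √((-9 + 4*(7 - 1*3²)) - 22*(1 + 8²)) = √((-9 + 4*(7 - 1*9)) - 22*(1 + 64)) = √((-9 + 4*(7 - 9)) - 22*65) = √((-9 + 4*(-2)) - 1430) = √((-9 - 8) - 1430) = √(-17 - 1430) = √(-1447) = I*√1447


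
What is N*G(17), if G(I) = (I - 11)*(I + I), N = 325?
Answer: 66300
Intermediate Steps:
G(I) = 2*I*(-11 + I) (G(I) = (-11 + I)*(2*I) = 2*I*(-11 + I))
N*G(17) = 325*(2*17*(-11 + 17)) = 325*(2*17*6) = 325*204 = 66300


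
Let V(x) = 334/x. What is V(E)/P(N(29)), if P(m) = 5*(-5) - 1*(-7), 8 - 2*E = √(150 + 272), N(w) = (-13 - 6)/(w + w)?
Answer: 1336/1611 + 167*√422/1611 ≈ 2.9588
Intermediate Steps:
N(w) = -19/(2*w) (N(w) = -19*1/(2*w) = -19/(2*w))
E = 4 - √422/2 (E = 4 - √(150 + 272)/2 = 4 - √422/2 ≈ -6.2713)
P(m) = -18 (P(m) = -25 + 7 = -18)
V(E)/P(N(29)) = (334/(4 - √422/2))/(-18) = (334/(4 - √422/2))*(-1/18) = -167/(9*(4 - √422/2))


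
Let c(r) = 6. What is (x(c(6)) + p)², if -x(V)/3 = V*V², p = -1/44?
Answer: 812991169/1936 ≈ 4.1993e+5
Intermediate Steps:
p = -1/44 (p = -1*1/44 = -1/44 ≈ -0.022727)
x(V) = -3*V³ (x(V) = -3*V*V² = -3*V³)
(x(c(6)) + p)² = (-3*6³ - 1/44)² = (-3*216 - 1/44)² = (-648 - 1/44)² = (-28513/44)² = 812991169/1936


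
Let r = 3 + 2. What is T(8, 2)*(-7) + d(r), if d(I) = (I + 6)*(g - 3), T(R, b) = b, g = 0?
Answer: -47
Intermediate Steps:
r = 5
d(I) = -18 - 3*I (d(I) = (I + 6)*(0 - 3) = (6 + I)*(-3) = -18 - 3*I)
T(8, 2)*(-7) + d(r) = 2*(-7) + (-18 - 3*5) = -14 + (-18 - 15) = -14 - 33 = -47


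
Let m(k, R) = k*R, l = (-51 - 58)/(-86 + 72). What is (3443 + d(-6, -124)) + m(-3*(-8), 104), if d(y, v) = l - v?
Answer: 84991/14 ≈ 6070.8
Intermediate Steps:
l = 109/14 (l = -109/(-14) = -109*(-1/14) = 109/14 ≈ 7.7857)
d(y, v) = 109/14 - v
m(k, R) = R*k
(3443 + d(-6, -124)) + m(-3*(-8), 104) = (3443 + (109/14 - 1*(-124))) + 104*(-3*(-8)) = (3443 + (109/14 + 124)) + 104*24 = (3443 + 1845/14) + 2496 = 50047/14 + 2496 = 84991/14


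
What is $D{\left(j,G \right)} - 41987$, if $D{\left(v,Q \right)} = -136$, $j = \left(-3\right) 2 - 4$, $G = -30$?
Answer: $-42123$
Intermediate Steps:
$j = -10$ ($j = -6 - 4 = -10$)
$D{\left(j,G \right)} - 41987 = -136 - 41987 = -42123$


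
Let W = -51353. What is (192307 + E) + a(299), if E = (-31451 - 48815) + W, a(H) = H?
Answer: 60987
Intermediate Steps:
E = -131619 (E = (-31451 - 48815) - 51353 = -80266 - 51353 = -131619)
(192307 + E) + a(299) = (192307 - 131619) + 299 = 60688 + 299 = 60987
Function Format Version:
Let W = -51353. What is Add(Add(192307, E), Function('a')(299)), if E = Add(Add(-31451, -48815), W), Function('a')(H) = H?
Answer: 60987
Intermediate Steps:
E = -131619 (E = Add(Add(-31451, -48815), -51353) = Add(-80266, -51353) = -131619)
Add(Add(192307, E), Function('a')(299)) = Add(Add(192307, -131619), 299) = Add(60688, 299) = 60987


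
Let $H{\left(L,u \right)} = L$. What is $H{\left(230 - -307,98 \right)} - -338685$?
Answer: $339222$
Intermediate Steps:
$H{\left(230 - -307,98 \right)} - -338685 = \left(230 - -307\right) - -338685 = \left(230 + 307\right) + 338685 = 537 + 338685 = 339222$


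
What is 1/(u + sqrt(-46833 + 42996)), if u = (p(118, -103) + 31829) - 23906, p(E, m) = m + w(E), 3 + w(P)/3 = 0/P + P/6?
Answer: 7870/61940737 - I*sqrt(3837)/61940737 ≈ 0.00012706 - 1.0e-6*I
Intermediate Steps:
w(P) = -9 + P/2 (w(P) = -9 + 3*(0/P + P/6) = -9 + 3*(0 + P*(1/6)) = -9 + 3*(0 + P/6) = -9 + 3*(P/6) = -9 + P/2)
p(E, m) = -9 + m + E/2 (p(E, m) = m + (-9 + E/2) = -9 + m + E/2)
u = 7870 (u = ((-9 - 103 + (1/2)*118) + 31829) - 23906 = ((-9 - 103 + 59) + 31829) - 23906 = (-53 + 31829) - 23906 = 31776 - 23906 = 7870)
1/(u + sqrt(-46833 + 42996)) = 1/(7870 + sqrt(-46833 + 42996)) = 1/(7870 + sqrt(-3837)) = 1/(7870 + I*sqrt(3837))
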